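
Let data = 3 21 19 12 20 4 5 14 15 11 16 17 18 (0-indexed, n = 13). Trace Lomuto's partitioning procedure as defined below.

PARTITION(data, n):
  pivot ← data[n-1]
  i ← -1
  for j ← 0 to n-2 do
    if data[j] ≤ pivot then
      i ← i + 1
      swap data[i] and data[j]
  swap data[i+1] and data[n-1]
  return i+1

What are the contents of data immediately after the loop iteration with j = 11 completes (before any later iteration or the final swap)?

pivot = data[12] = 18; i = -1
j=0: data[0]=3 ≤ 18 → i=0, swap data[0],data[0] (no change) → 3 21 19 12 20 4 5 14 15 11 16 17 18
j=1: data[1]=21 > 18 → no swap
j=2: data[2]=19 > 18 → no swap
j=3: data[3]=12 ≤ 18 → i=1, swap data[1],data[3] → 3 12 19 21 20 4 5 14 15 11 16 17 18
j=4: data[4]=20 > 18 → no swap
j=5: data[5]=4 ≤ 18 → i=2, swap data[2],data[5] → 3 12 4 21 20 19 5 14 15 11 16 17 18
j=6: data[6]=5 ≤ 18 → i=3, swap data[3],data[6] → 3 12 4 5 20 19 21 14 15 11 16 17 18
j=7: data[7]=14 ≤ 18 → i=4, swap data[4],data[7] → 3 12 4 5 14 19 21 20 15 11 16 17 18
j=8: data[8]=15 ≤ 18 → i=5, swap data[5],data[8] → 3 12 4 5 14 15 21 20 19 11 16 17 18
j=9: data[9]=11 ≤ 18 → i=6, swap data[6],data[9] → 3 12 4 5 14 15 11 20 19 21 16 17 18
j=10: data[10]=16 ≤ 18 → i=7, swap data[7],data[10] → 3 12 4 5 14 15 11 16 19 21 20 17 18
j=11: data[11]=17 ≤ 18 → i=8, swap data[8],data[11] → 3 12 4 5 14 15 11 16 17 21 20 19 18
(after j=11) data = 3 12 4 5 14 15 11 16 17 21 20 19 18

3 12 4 5 14 15 11 16 17 21 20 19 18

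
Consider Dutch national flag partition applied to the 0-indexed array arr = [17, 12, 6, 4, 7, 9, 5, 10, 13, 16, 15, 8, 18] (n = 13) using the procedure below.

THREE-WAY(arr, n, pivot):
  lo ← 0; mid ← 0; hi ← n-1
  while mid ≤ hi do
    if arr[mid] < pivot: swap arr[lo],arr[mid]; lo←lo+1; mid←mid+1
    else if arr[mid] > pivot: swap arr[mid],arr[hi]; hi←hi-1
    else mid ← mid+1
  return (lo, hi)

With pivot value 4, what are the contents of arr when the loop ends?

pivot = 4; lo=0, mid=0, hi=12
arr[mid]=17>4: swap arr[0],arr[12]; hi=11 → [18, 12, 6, 4, 7, 9, 5, 10, 13, 16, 15, 8, 17]
arr[mid]=18>4: swap arr[0],arr[11]; hi=10 → [8, 12, 6, 4, 7, 9, 5, 10, 13, 16, 15, 18, 17]
arr[mid]=8>4: swap arr[0],arr[10]; hi=9 → [15, 12, 6, 4, 7, 9, 5, 10, 13, 16, 8, 18, 17]
arr[mid]=15>4: swap arr[0],arr[9]; hi=8 → [16, 12, 6, 4, 7, 9, 5, 10, 13, 15, 8, 18, 17]
arr[mid]=16>4: swap arr[0],arr[8]; hi=7 → [13, 12, 6, 4, 7, 9, 5, 10, 16, 15, 8, 18, 17]
arr[mid]=13>4: swap arr[0],arr[7]; hi=6 → [10, 12, 6, 4, 7, 9, 5, 13, 16, 15, 8, 18, 17]
arr[mid]=10>4: swap arr[0],arr[6]; hi=5 → [5, 12, 6, 4, 7, 9, 10, 13, 16, 15, 8, 18, 17]
arr[mid]=5>4: swap arr[0],arr[5]; hi=4 → [9, 12, 6, 4, 7, 5, 10, 13, 16, 15, 8, 18, 17]
arr[mid]=9>4: swap arr[0],arr[4]; hi=3 → [7, 12, 6, 4, 9, 5, 10, 13, 16, 15, 8, 18, 17]
arr[mid]=7>4: swap arr[0],arr[3]; hi=2 → [4, 12, 6, 7, 9, 5, 10, 13, 16, 15, 8, 18, 17]
arr[mid]=4=4: mid=1
arr[mid]=12>4: swap arr[1],arr[2]; hi=1 → [4, 6, 12, 7, 9, 5, 10, 13, 16, 15, 8, 18, 17]
arr[mid]=6>4: swap arr[1],arr[1]; hi=0 → [4, 6, 12, 7, 9, 5, 10, 13, 16, 15, 8, 18, 17]
end: lo=0, hi=0; arr = [4, 6, 12, 7, 9, 5, 10, 13, 16, 15, 8, 18, 17]

[4, 6, 12, 7, 9, 5, 10, 13, 16, 15, 8, 18, 17]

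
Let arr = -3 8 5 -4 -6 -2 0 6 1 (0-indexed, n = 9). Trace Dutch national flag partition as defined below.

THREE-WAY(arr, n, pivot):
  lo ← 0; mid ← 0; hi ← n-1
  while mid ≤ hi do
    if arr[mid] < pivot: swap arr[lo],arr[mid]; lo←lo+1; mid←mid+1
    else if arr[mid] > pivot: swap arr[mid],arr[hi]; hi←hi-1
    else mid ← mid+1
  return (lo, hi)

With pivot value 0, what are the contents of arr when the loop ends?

-3 -2 -4 -6 0 5 6 1 8

lo=0 mid=0 hi=8
-3<0: swap(0,0), lo=1 mid=1 ⇒ -3 8 5 -4 -6 -2 0 6 1
8>0: swap(1,8), hi=7 ⇒ -3 1 5 -4 -6 -2 0 6 8
1>0: swap(1,7), hi=6 ⇒ -3 6 5 -4 -6 -2 0 1 8
6>0: swap(1,6), hi=5 ⇒ -3 0 5 -4 -6 -2 6 1 8
0=0: mid=2
5>0: swap(2,5), hi=4 ⇒ -3 0 -2 -4 -6 5 6 1 8
-2<0: swap(1,2), lo=2 mid=3 ⇒ -3 -2 0 -4 -6 5 6 1 8
-4<0: swap(2,3), lo=3 mid=4 ⇒ -3 -2 -4 0 -6 5 6 1 8
-6<0: swap(3,4), lo=4 mid=5 ⇒ -3 -2 -4 -6 0 5 6 1 8
done. lo=4 hi=4; arr=-3 -2 -4 -6 0 5 6 1 8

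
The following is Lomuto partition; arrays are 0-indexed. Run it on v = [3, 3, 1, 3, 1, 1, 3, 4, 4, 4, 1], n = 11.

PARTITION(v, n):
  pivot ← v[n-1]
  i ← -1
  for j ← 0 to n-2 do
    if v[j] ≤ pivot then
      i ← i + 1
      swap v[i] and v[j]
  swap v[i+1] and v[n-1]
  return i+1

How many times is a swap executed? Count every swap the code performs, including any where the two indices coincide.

4

pivot=1, i=-1
j=0: 3>1, skip
j=1: 3>1, skip
j=2: 1≤1, i=0, swap(0,2) ⇒ [1, 3, 3, 3, 1, 1, 3, 4, 4, 4, 1]
j=3: 3>1, skip
j=4: 1≤1, i=1, swap(1,4) ⇒ [1, 1, 3, 3, 3, 1, 3, 4, 4, 4, 1]
j=5: 1≤1, i=2, swap(2,5) ⇒ [1, 1, 1, 3, 3, 3, 3, 4, 4, 4, 1]
j=6: 3>1, skip
j=7: 4>1, skip
j=8: 4>1, skip
j=9: 4>1, skip
swap(3,10) ⇒ [1, 1, 1, 1, 3, 3, 3, 4, 4, 4, 3]; return 3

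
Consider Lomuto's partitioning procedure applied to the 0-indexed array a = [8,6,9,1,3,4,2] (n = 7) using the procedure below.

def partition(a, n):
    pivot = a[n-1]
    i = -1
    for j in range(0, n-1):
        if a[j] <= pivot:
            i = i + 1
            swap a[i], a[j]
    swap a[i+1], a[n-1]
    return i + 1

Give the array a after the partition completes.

pivot = a[6] = 2; i = -1
j=0: a[0]=8 > 2 → no swap
j=1: a[1]=6 > 2 → no swap
j=2: a[2]=9 > 2 → no swap
j=3: a[3]=1 ≤ 2 → i=0, swap a[0],a[3] → [1,6,9,8,3,4,2]
j=4: a[4]=3 > 2 → no swap
j=5: a[5]=4 > 2 → no swap
final swap a[1],a[6] → [1,2,9,8,3,4,6]; return 1

[1,2,9,8,3,4,6]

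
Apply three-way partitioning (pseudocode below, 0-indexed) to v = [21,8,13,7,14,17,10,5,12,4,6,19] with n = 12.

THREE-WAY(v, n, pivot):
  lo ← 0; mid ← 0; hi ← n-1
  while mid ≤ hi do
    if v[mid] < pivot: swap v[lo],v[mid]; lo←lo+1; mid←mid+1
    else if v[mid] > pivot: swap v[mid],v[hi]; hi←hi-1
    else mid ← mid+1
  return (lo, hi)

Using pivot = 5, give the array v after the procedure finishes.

pivot = 5; lo=0, mid=0, hi=11
v[mid]=21>5: swap v[0],v[11]; hi=10 → [19,8,13,7,14,17,10,5,12,4,6,21]
v[mid]=19>5: swap v[0],v[10]; hi=9 → [6,8,13,7,14,17,10,5,12,4,19,21]
v[mid]=6>5: swap v[0],v[9]; hi=8 → [4,8,13,7,14,17,10,5,12,6,19,21]
v[mid]=4<5: swap v[0],v[0]; lo=1,mid=1 → [4,8,13,7,14,17,10,5,12,6,19,21]
v[mid]=8>5: swap v[1],v[8]; hi=7 → [4,12,13,7,14,17,10,5,8,6,19,21]
v[mid]=12>5: swap v[1],v[7]; hi=6 → [4,5,13,7,14,17,10,12,8,6,19,21]
v[mid]=5=5: mid=2
v[mid]=13>5: swap v[2],v[6]; hi=5 → [4,5,10,7,14,17,13,12,8,6,19,21]
v[mid]=10>5: swap v[2],v[5]; hi=4 → [4,5,17,7,14,10,13,12,8,6,19,21]
v[mid]=17>5: swap v[2],v[4]; hi=3 → [4,5,14,7,17,10,13,12,8,6,19,21]
v[mid]=14>5: swap v[2],v[3]; hi=2 → [4,5,7,14,17,10,13,12,8,6,19,21]
v[mid]=7>5: swap v[2],v[2]; hi=1 → [4,5,7,14,17,10,13,12,8,6,19,21]
end: lo=1, hi=1; v = [4,5,7,14,17,10,13,12,8,6,19,21]

[4,5,7,14,17,10,13,12,8,6,19,21]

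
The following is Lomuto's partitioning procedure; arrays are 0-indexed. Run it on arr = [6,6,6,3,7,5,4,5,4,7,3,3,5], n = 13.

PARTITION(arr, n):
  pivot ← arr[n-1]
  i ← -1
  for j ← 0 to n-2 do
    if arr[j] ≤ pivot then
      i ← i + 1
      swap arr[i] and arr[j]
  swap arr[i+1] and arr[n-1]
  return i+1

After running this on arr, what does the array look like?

pivot = arr[12] = 5; i = -1
j=0: arr[0]=6 > 5 → no swap
j=1: arr[1]=6 > 5 → no swap
j=2: arr[2]=6 > 5 → no swap
j=3: arr[3]=3 ≤ 5 → i=0, swap arr[0],arr[3] → [3,6,6,6,7,5,4,5,4,7,3,3,5]
j=4: arr[4]=7 > 5 → no swap
j=5: arr[5]=5 ≤ 5 → i=1, swap arr[1],arr[5] → [3,5,6,6,7,6,4,5,4,7,3,3,5]
j=6: arr[6]=4 ≤ 5 → i=2, swap arr[2],arr[6] → [3,5,4,6,7,6,6,5,4,7,3,3,5]
j=7: arr[7]=5 ≤ 5 → i=3, swap arr[3],arr[7] → [3,5,4,5,7,6,6,6,4,7,3,3,5]
j=8: arr[8]=4 ≤ 5 → i=4, swap arr[4],arr[8] → [3,5,4,5,4,6,6,6,7,7,3,3,5]
j=9: arr[9]=7 > 5 → no swap
j=10: arr[10]=3 ≤ 5 → i=5, swap arr[5],arr[10] → [3,5,4,5,4,3,6,6,7,7,6,3,5]
j=11: arr[11]=3 ≤ 5 → i=6, swap arr[6],arr[11] → [3,5,4,5,4,3,3,6,7,7,6,6,5]
final swap arr[7],arr[12] → [3,5,4,5,4,3,3,5,7,7,6,6,6]; return 7

[3,5,4,5,4,3,3,5,7,7,6,6,6]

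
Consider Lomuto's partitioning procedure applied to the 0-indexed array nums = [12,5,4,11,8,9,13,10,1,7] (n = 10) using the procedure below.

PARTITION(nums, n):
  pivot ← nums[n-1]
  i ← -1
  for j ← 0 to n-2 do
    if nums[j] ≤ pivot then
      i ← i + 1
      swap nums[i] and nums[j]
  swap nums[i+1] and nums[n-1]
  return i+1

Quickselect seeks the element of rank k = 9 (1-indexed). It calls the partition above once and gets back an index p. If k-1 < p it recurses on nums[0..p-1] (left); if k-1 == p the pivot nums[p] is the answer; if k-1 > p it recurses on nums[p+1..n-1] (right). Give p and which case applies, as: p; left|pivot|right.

3; right

pivot=7, i=-1
j=0: 12>7, skip
j=1: 5≤7, i=0, swap(0,1) ⇒ [5,12,4,11,8,9,13,10,1,7]
j=2: 4≤7, i=1, swap(1,2) ⇒ [5,4,12,11,8,9,13,10,1,7]
j=3: 11>7, skip
j=4: 8>7, skip
j=5: 9>7, skip
j=6: 13>7, skip
j=7: 10>7, skip
j=8: 1≤7, i=2, swap(2,8) ⇒ [5,4,1,11,8,9,13,10,12,7]
swap(3,9) ⇒ [5,4,1,7,8,9,13,10,12,11]; return 3
p = 3; k-1 = 8 > 3 ⇒ right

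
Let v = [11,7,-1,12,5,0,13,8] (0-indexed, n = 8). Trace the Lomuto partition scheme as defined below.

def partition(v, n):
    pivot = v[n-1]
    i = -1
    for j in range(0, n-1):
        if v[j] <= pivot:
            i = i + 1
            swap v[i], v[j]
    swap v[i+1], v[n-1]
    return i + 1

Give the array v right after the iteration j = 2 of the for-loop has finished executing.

pivot = v[7] = 8; i = -1
j=0: v[0]=11 > 8 → no swap
j=1: v[1]=7 ≤ 8 → i=0, swap v[0],v[1] → [7,11,-1,12,5,0,13,8]
j=2: v[2]=-1 ≤ 8 → i=1, swap v[1],v[2] → [7,-1,11,12,5,0,13,8]
(after j=2) v = [7,-1,11,12,5,0,13,8]

[7,-1,11,12,5,0,13,8]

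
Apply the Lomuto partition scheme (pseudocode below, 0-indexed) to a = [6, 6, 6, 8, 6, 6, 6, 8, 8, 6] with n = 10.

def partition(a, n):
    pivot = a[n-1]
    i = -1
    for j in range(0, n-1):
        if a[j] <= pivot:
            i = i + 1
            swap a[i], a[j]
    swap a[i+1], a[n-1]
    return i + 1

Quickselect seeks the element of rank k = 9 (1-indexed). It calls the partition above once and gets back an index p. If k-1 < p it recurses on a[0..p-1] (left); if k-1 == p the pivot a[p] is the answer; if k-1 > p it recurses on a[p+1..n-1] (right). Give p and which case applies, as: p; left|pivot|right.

pivot=6, i=-1
j=0: 6≤6, i=0, swap(0,0) ⇒ [6, 6, 6, 8, 6, 6, 6, 8, 8, 6]
j=1: 6≤6, i=1, swap(1,1) ⇒ [6, 6, 6, 8, 6, 6, 6, 8, 8, 6]
j=2: 6≤6, i=2, swap(2,2) ⇒ [6, 6, 6, 8, 6, 6, 6, 8, 8, 6]
j=3: 8>6, skip
j=4: 6≤6, i=3, swap(3,4) ⇒ [6, 6, 6, 6, 8, 6, 6, 8, 8, 6]
j=5: 6≤6, i=4, swap(4,5) ⇒ [6, 6, 6, 6, 6, 8, 6, 8, 8, 6]
j=6: 6≤6, i=5, swap(5,6) ⇒ [6, 6, 6, 6, 6, 6, 8, 8, 8, 6]
j=7: 8>6, skip
j=8: 8>6, skip
swap(6,9) ⇒ [6, 6, 6, 6, 6, 6, 6, 8, 8, 8]; return 6
p = 6; k-1 = 8 > 6 ⇒ right

6; right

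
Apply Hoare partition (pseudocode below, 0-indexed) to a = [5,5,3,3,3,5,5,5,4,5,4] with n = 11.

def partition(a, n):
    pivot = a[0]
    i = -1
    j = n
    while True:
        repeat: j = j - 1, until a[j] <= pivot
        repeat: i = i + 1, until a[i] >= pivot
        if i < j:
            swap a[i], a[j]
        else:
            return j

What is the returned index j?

pivot = a[0] = 5; i = -1, j = 11
j→10 (a[10]=4≤5), i→0 (a[0]=5≥5); i<j, swap → [4,5,3,3,3,5,5,5,4,5,5]
j→9 (a[9]=5≤5), i→1 (a[1]=5≥5); i<j, swap → [4,5,3,3,3,5,5,5,4,5,5]
j→8 (a[8]=4≤5), i→5 (a[5]=5≥5); i<j, swap → [4,5,3,3,3,4,5,5,5,5,5]
j→7 (a[7]=5≤5), i→6 (a[6]=5≥5); i<j, swap → [4,5,3,3,3,4,5,5,5,5,5]
j→6, i→7; i≥j, return j=6. a = [4,5,3,3,3,4,5,5,5,5,5]

6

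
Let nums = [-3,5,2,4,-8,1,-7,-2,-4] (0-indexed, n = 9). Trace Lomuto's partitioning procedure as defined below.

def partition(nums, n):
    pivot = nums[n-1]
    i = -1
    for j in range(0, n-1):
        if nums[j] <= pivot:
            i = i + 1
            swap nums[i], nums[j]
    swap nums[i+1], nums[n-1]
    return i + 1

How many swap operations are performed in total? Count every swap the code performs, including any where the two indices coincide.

pivot = nums[8] = -4; i = -1
j=0: nums[0]=-3 > -4 → no swap
j=1: nums[1]=5 > -4 → no swap
j=2: nums[2]=2 > -4 → no swap
j=3: nums[3]=4 > -4 → no swap
j=4: nums[4]=-8 ≤ -4 → i=0, swap nums[0],nums[4] → [-8,5,2,4,-3,1,-7,-2,-4]
j=5: nums[5]=1 > -4 → no swap
j=6: nums[6]=-7 ≤ -4 → i=1, swap nums[1],nums[6] → [-8,-7,2,4,-3,1,5,-2,-4]
j=7: nums[7]=-2 > -4 → no swap
final swap nums[2],nums[8] → [-8,-7,-4,4,-3,1,5,-2,2]; return 2

3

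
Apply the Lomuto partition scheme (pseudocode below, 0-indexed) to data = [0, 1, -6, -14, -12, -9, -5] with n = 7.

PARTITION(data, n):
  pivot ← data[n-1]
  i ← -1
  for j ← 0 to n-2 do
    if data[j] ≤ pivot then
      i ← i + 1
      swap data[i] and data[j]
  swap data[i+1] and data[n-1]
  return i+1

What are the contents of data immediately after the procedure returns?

pivot = data[6] = -5; i = -1
j=0: data[0]=0 > -5 → no swap
j=1: data[1]=1 > -5 → no swap
j=2: data[2]=-6 ≤ -5 → i=0, swap data[0],data[2] → [-6, 1, 0, -14, -12, -9, -5]
j=3: data[3]=-14 ≤ -5 → i=1, swap data[1],data[3] → [-6, -14, 0, 1, -12, -9, -5]
j=4: data[4]=-12 ≤ -5 → i=2, swap data[2],data[4] → [-6, -14, -12, 1, 0, -9, -5]
j=5: data[5]=-9 ≤ -5 → i=3, swap data[3],data[5] → [-6, -14, -12, -9, 0, 1, -5]
final swap data[4],data[6] → [-6, -14, -12, -9, -5, 1, 0]; return 4

[-6, -14, -12, -9, -5, 1, 0]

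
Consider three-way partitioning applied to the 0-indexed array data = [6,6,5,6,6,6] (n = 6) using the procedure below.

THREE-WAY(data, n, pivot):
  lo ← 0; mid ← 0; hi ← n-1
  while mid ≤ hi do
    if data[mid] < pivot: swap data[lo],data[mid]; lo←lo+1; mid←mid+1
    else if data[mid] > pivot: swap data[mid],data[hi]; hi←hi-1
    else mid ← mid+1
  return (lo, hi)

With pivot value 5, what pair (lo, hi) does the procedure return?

(0, 0)

lo=0 mid=0 hi=5
6>5: swap(0,5), hi=4 ⇒ [6,6,5,6,6,6]
6>5: swap(0,4), hi=3 ⇒ [6,6,5,6,6,6]
6>5: swap(0,3), hi=2 ⇒ [6,6,5,6,6,6]
6>5: swap(0,2), hi=1 ⇒ [5,6,6,6,6,6]
5=5: mid=1
6>5: swap(1,1), hi=0 ⇒ [5,6,6,6,6,6]
done. lo=0 hi=0; data=[5,6,6,6,6,6]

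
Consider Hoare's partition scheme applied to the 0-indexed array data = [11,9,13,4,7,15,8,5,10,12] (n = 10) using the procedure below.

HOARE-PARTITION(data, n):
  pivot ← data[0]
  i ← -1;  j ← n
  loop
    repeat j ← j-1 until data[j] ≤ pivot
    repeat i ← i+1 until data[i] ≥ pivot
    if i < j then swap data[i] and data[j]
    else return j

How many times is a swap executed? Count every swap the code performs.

pivot = data[0] = 11; i = -1, j = 10
j→8 (data[8]=10≤11), i→0 (data[0]=11≥11); i<j, swap → [10,9,13,4,7,15,8,5,11,12]
j→7 (data[7]=5≤11), i→2 (data[2]=13≥11); i<j, swap → [10,9,5,4,7,15,8,13,11,12]
j→6 (data[6]=8≤11), i→5 (data[5]=15≥11); i<j, swap → [10,9,5,4,7,8,15,13,11,12]
j→5, i→6; i≥j, return j=5. data = [10,9,5,4,7,8,15,13,11,12]

3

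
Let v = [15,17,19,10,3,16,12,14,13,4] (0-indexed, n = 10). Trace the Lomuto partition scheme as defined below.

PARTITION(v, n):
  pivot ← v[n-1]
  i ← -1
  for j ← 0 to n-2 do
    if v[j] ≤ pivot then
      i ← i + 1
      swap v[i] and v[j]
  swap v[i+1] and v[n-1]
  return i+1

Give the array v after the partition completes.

pivot=4, i=-1
j=0: 15>4, skip
j=1: 17>4, skip
j=2: 19>4, skip
j=3: 10>4, skip
j=4: 3≤4, i=0, swap(0,4) ⇒ [3,17,19,10,15,16,12,14,13,4]
j=5: 16>4, skip
j=6: 12>4, skip
j=7: 14>4, skip
j=8: 13>4, skip
swap(1,9) ⇒ [3,4,19,10,15,16,12,14,13,17]; return 1

[3,4,19,10,15,16,12,14,13,17]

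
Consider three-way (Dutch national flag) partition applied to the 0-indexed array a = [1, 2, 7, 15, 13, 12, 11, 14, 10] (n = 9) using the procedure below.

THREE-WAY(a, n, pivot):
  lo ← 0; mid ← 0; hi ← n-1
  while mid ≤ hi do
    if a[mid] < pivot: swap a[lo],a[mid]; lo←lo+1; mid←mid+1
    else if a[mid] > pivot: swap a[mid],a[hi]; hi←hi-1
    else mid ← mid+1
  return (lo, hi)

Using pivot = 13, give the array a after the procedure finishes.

[1, 2, 7, 10, 12, 11, 13, 14, 15]

lo=0 mid=0 hi=8
1<13: swap(0,0), lo=1 mid=1 ⇒ [1, 2, 7, 15, 13, 12, 11, 14, 10]
2<13: swap(1,1), lo=2 mid=2 ⇒ [1, 2, 7, 15, 13, 12, 11, 14, 10]
7<13: swap(2,2), lo=3 mid=3 ⇒ [1, 2, 7, 15, 13, 12, 11, 14, 10]
15>13: swap(3,8), hi=7 ⇒ [1, 2, 7, 10, 13, 12, 11, 14, 15]
10<13: swap(3,3), lo=4 mid=4 ⇒ [1, 2, 7, 10, 13, 12, 11, 14, 15]
13=13: mid=5
12<13: swap(4,5), lo=5 mid=6 ⇒ [1, 2, 7, 10, 12, 13, 11, 14, 15]
11<13: swap(5,6), lo=6 mid=7 ⇒ [1, 2, 7, 10, 12, 11, 13, 14, 15]
14>13: swap(7,7), hi=6 ⇒ [1, 2, 7, 10, 12, 11, 13, 14, 15]
done. lo=6 hi=6; a=[1, 2, 7, 10, 12, 11, 13, 14, 15]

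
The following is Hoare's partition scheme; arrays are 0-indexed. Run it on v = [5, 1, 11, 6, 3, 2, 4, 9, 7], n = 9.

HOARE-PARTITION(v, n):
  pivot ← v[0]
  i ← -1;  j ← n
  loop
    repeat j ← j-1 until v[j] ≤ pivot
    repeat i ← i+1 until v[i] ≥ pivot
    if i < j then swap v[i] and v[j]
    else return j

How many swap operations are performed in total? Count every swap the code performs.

3

pivot=5
j stops at 6 (4), i stops at 0 (5); swap ⇒ [4, 1, 11, 6, 3, 2, 5, 9, 7]
j stops at 5 (2), i stops at 2 (11); swap ⇒ [4, 1, 2, 6, 3, 11, 5, 9, 7]
j stops at 4 (3), i stops at 3 (6); swap ⇒ [4, 1, 2, 3, 6, 11, 5, 9, 7]
j stops at 3, i stops at 4; i≥j ⇒ return 3. v=[4, 1, 2, 3, 6, 11, 5, 9, 7]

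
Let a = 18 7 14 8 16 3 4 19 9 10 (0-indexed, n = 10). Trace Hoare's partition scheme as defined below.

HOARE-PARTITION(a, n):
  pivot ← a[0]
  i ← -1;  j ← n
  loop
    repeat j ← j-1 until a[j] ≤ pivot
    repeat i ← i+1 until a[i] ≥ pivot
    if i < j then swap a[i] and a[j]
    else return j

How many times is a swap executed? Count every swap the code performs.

pivot = a[0] = 18; i = -1, j = 10
j→9 (a[9]=10≤18), i→0 (a[0]=18≥18); i<j, swap → 10 7 14 8 16 3 4 19 9 18
j→8 (a[8]=9≤18), i→7 (a[7]=19≥18); i<j, swap → 10 7 14 8 16 3 4 9 19 18
j→7, i→8; i≥j, return j=7. a = 10 7 14 8 16 3 4 9 19 18

2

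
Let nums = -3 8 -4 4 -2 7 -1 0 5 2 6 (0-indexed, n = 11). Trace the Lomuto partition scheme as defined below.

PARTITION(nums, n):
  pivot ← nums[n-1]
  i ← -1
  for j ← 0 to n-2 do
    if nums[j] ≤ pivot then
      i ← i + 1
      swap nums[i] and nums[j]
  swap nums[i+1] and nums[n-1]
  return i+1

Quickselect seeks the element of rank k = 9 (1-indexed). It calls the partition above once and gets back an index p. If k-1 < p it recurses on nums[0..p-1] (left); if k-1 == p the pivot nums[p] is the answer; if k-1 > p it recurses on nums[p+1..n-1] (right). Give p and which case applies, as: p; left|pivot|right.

8; pivot

pivot=6, i=-1
j=0: -3≤6, i=0, swap(0,0) ⇒ -3 8 -4 4 -2 7 -1 0 5 2 6
j=1: 8>6, skip
j=2: -4≤6, i=1, swap(1,2) ⇒ -3 -4 8 4 -2 7 -1 0 5 2 6
j=3: 4≤6, i=2, swap(2,3) ⇒ -3 -4 4 8 -2 7 -1 0 5 2 6
j=4: -2≤6, i=3, swap(3,4) ⇒ -3 -4 4 -2 8 7 -1 0 5 2 6
j=5: 7>6, skip
j=6: -1≤6, i=4, swap(4,6) ⇒ -3 -4 4 -2 -1 7 8 0 5 2 6
j=7: 0≤6, i=5, swap(5,7) ⇒ -3 -4 4 -2 -1 0 8 7 5 2 6
j=8: 5≤6, i=6, swap(6,8) ⇒ -3 -4 4 -2 -1 0 5 7 8 2 6
j=9: 2≤6, i=7, swap(7,9) ⇒ -3 -4 4 -2 -1 0 5 2 8 7 6
swap(8,10) ⇒ -3 -4 4 -2 -1 0 5 2 6 7 8; return 8
p = 8; k-1 = 8 == 8 ⇒ pivot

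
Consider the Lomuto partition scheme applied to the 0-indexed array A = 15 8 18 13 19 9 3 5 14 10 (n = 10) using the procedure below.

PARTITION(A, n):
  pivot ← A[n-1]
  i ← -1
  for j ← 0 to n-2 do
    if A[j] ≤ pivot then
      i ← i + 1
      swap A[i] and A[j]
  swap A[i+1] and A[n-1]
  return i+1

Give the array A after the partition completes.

8 9 3 5 10 15 18 13 14 19

pivot=10, i=-1
j=0: 15>10, skip
j=1: 8≤10, i=0, swap(0,1) ⇒ 8 15 18 13 19 9 3 5 14 10
j=2: 18>10, skip
j=3: 13>10, skip
j=4: 19>10, skip
j=5: 9≤10, i=1, swap(1,5) ⇒ 8 9 18 13 19 15 3 5 14 10
j=6: 3≤10, i=2, swap(2,6) ⇒ 8 9 3 13 19 15 18 5 14 10
j=7: 5≤10, i=3, swap(3,7) ⇒ 8 9 3 5 19 15 18 13 14 10
j=8: 14>10, skip
swap(4,9) ⇒ 8 9 3 5 10 15 18 13 14 19; return 4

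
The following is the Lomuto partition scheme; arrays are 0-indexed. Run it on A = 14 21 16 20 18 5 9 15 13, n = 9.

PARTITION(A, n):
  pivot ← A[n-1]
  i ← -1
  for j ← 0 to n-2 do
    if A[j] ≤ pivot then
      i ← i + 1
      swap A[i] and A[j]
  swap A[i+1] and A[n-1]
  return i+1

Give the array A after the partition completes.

5 9 13 20 18 14 21 15 16

pivot=13, i=-1
j=0: 14>13, skip
j=1: 21>13, skip
j=2: 16>13, skip
j=3: 20>13, skip
j=4: 18>13, skip
j=5: 5≤13, i=0, swap(0,5) ⇒ 5 21 16 20 18 14 9 15 13
j=6: 9≤13, i=1, swap(1,6) ⇒ 5 9 16 20 18 14 21 15 13
j=7: 15>13, skip
swap(2,8) ⇒ 5 9 13 20 18 14 21 15 16; return 2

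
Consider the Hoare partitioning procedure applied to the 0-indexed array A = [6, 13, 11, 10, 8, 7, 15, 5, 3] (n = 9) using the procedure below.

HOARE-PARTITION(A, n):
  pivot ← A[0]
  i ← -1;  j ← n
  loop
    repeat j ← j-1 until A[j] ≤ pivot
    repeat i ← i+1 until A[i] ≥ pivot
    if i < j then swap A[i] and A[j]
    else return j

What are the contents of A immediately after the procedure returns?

pivot = A[0] = 6; i = -1, j = 9
j→8 (A[8]=3≤6), i→0 (A[0]=6≥6); i<j, swap → [3, 13, 11, 10, 8, 7, 15, 5, 6]
j→7 (A[7]=5≤6), i→1 (A[1]=13≥6); i<j, swap → [3, 5, 11, 10, 8, 7, 15, 13, 6]
j→1, i→2; i≥j, return j=1. A = [3, 5, 11, 10, 8, 7, 15, 13, 6]

[3, 5, 11, 10, 8, 7, 15, 13, 6]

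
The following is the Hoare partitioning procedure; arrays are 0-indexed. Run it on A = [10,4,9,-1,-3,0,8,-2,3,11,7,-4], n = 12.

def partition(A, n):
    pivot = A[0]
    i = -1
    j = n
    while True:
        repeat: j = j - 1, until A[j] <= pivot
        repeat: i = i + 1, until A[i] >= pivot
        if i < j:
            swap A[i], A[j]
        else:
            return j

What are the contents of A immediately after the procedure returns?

[-4,4,9,-1,-3,0,8,-2,3,7,11,10]

pivot = A[0] = 10; i = -1, j = 12
j→11 (A[11]=-4≤10), i→0 (A[0]=10≥10); i<j, swap → [-4,4,9,-1,-3,0,8,-2,3,11,7,10]
j→10 (A[10]=7≤10), i→9 (A[9]=11≥10); i<j, swap → [-4,4,9,-1,-3,0,8,-2,3,7,11,10]
j→9, i→10; i≥j, return j=9. A = [-4,4,9,-1,-3,0,8,-2,3,7,11,10]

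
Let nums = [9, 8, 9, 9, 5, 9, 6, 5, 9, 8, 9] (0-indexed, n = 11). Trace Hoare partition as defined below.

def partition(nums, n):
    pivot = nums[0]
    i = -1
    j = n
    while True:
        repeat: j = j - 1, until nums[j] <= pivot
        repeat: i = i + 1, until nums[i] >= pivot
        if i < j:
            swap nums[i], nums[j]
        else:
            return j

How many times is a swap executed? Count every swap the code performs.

4

pivot=9
j stops at 10 (9), i stops at 0 (9); swap ⇒ [9, 8, 9, 9, 5, 9, 6, 5, 9, 8, 9]
j stops at 9 (8), i stops at 2 (9); swap ⇒ [9, 8, 8, 9, 5, 9, 6, 5, 9, 9, 9]
j stops at 8 (9), i stops at 3 (9); swap ⇒ [9, 8, 8, 9, 5, 9, 6, 5, 9, 9, 9]
j stops at 7 (5), i stops at 5 (9); swap ⇒ [9, 8, 8, 9, 5, 5, 6, 9, 9, 9, 9]
j stops at 6, i stops at 7; i≥j ⇒ return 6. nums=[9, 8, 8, 9, 5, 5, 6, 9, 9, 9, 9]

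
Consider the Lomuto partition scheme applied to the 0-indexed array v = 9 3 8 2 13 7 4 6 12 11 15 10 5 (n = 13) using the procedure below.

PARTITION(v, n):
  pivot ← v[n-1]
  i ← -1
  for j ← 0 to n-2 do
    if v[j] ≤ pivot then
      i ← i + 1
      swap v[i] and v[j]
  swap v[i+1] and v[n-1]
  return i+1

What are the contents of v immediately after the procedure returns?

3 2 4 5 13 7 8 6 12 11 15 10 9

pivot=5, i=-1
j=0: 9>5, skip
j=1: 3≤5, i=0, swap(0,1) ⇒ 3 9 8 2 13 7 4 6 12 11 15 10 5
j=2: 8>5, skip
j=3: 2≤5, i=1, swap(1,3) ⇒ 3 2 8 9 13 7 4 6 12 11 15 10 5
j=4: 13>5, skip
j=5: 7>5, skip
j=6: 4≤5, i=2, swap(2,6) ⇒ 3 2 4 9 13 7 8 6 12 11 15 10 5
j=7: 6>5, skip
j=8: 12>5, skip
j=9: 11>5, skip
j=10: 15>5, skip
j=11: 10>5, skip
swap(3,12) ⇒ 3 2 4 5 13 7 8 6 12 11 15 10 9; return 3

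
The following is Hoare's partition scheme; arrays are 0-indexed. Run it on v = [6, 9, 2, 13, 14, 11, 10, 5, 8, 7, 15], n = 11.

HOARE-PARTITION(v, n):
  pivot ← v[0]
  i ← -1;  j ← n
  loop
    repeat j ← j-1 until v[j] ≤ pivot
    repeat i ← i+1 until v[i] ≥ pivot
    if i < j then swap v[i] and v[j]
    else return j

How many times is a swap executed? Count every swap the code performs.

2

pivot = v[0] = 6; i = -1, j = 11
j→7 (v[7]=5≤6), i→0 (v[0]=6≥6); i<j, swap → [5, 9, 2, 13, 14, 11, 10, 6, 8, 7, 15]
j→2 (v[2]=2≤6), i→1 (v[1]=9≥6); i<j, swap → [5, 2, 9, 13, 14, 11, 10, 6, 8, 7, 15]
j→1, i→2; i≥j, return j=1. v = [5, 2, 9, 13, 14, 11, 10, 6, 8, 7, 15]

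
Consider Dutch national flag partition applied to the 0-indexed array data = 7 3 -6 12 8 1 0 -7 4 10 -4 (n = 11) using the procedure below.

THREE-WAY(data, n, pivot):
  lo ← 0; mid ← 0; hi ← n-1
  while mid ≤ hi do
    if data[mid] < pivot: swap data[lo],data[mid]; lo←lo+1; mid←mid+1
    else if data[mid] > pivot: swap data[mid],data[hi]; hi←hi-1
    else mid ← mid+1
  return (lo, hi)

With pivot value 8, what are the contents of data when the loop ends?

7 3 -6 -4 1 0 -7 4 8 10 12

lo=0 mid=0 hi=10
7<8: swap(0,0), lo=1 mid=1 ⇒ 7 3 -6 12 8 1 0 -7 4 10 -4
3<8: swap(1,1), lo=2 mid=2 ⇒ 7 3 -6 12 8 1 0 -7 4 10 -4
-6<8: swap(2,2), lo=3 mid=3 ⇒ 7 3 -6 12 8 1 0 -7 4 10 -4
12>8: swap(3,10), hi=9 ⇒ 7 3 -6 -4 8 1 0 -7 4 10 12
-4<8: swap(3,3), lo=4 mid=4 ⇒ 7 3 -6 -4 8 1 0 -7 4 10 12
8=8: mid=5
1<8: swap(4,5), lo=5 mid=6 ⇒ 7 3 -6 -4 1 8 0 -7 4 10 12
0<8: swap(5,6), lo=6 mid=7 ⇒ 7 3 -6 -4 1 0 8 -7 4 10 12
-7<8: swap(6,7), lo=7 mid=8 ⇒ 7 3 -6 -4 1 0 -7 8 4 10 12
4<8: swap(7,8), lo=8 mid=9 ⇒ 7 3 -6 -4 1 0 -7 4 8 10 12
10>8: swap(9,9), hi=8 ⇒ 7 3 -6 -4 1 0 -7 4 8 10 12
done. lo=8 hi=8; data=7 3 -6 -4 1 0 -7 4 8 10 12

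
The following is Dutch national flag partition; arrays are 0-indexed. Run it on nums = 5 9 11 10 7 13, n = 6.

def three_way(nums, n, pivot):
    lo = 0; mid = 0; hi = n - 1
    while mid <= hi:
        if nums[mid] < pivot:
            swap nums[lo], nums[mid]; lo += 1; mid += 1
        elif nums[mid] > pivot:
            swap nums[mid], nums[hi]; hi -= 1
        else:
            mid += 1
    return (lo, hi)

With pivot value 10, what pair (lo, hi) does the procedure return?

(3, 3)

lo=0 mid=0 hi=5
5<10: swap(0,0), lo=1 mid=1 ⇒ 5 9 11 10 7 13
9<10: swap(1,1), lo=2 mid=2 ⇒ 5 9 11 10 7 13
11>10: swap(2,5), hi=4 ⇒ 5 9 13 10 7 11
13>10: swap(2,4), hi=3 ⇒ 5 9 7 10 13 11
7<10: swap(2,2), lo=3 mid=3 ⇒ 5 9 7 10 13 11
10=10: mid=4
done. lo=3 hi=3; nums=5 9 7 10 13 11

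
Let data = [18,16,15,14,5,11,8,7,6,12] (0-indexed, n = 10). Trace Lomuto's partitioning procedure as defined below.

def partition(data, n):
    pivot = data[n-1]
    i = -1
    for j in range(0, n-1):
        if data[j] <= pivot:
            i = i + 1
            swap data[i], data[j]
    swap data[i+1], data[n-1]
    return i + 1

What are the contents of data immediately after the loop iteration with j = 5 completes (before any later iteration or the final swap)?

pivot = data[9] = 12; i = -1
j=0: data[0]=18 > 12 → no swap
j=1: data[1]=16 > 12 → no swap
j=2: data[2]=15 > 12 → no swap
j=3: data[3]=14 > 12 → no swap
j=4: data[4]=5 ≤ 12 → i=0, swap data[0],data[4] → [5,16,15,14,18,11,8,7,6,12]
j=5: data[5]=11 ≤ 12 → i=1, swap data[1],data[5] → [5,11,15,14,18,16,8,7,6,12]
(after j=5) data = [5,11,15,14,18,16,8,7,6,12]

[5,11,15,14,18,16,8,7,6,12]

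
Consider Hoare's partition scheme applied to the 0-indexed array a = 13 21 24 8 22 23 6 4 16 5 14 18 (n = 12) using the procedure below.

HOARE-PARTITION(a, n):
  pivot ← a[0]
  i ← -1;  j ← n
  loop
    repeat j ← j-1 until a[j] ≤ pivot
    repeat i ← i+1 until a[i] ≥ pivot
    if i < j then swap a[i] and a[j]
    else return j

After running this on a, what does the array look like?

pivot = a[0] = 13; i = -1, j = 12
j→9 (a[9]=5≤13), i→0 (a[0]=13≥13); i<j, swap → 5 21 24 8 22 23 6 4 16 13 14 18
j→7 (a[7]=4≤13), i→1 (a[1]=21≥13); i<j, swap → 5 4 24 8 22 23 6 21 16 13 14 18
j→6 (a[6]=6≤13), i→2 (a[2]=24≥13); i<j, swap → 5 4 6 8 22 23 24 21 16 13 14 18
j→3, i→4; i≥j, return j=3. a = 5 4 6 8 22 23 24 21 16 13 14 18

5 4 6 8 22 23 24 21 16 13 14 18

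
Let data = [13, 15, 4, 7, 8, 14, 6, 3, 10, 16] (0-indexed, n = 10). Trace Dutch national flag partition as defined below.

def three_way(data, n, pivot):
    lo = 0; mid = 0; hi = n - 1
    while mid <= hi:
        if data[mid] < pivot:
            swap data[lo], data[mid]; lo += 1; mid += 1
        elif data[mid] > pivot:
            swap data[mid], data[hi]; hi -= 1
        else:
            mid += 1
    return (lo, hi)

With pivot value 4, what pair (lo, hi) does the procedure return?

(1, 1)

pivot = 4; lo=0, mid=0, hi=9
data[mid]=13>4: swap data[0],data[9]; hi=8 → [16, 15, 4, 7, 8, 14, 6, 3, 10, 13]
data[mid]=16>4: swap data[0],data[8]; hi=7 → [10, 15, 4, 7, 8, 14, 6, 3, 16, 13]
data[mid]=10>4: swap data[0],data[7]; hi=6 → [3, 15, 4, 7, 8, 14, 6, 10, 16, 13]
data[mid]=3<4: swap data[0],data[0]; lo=1,mid=1 → [3, 15, 4, 7, 8, 14, 6, 10, 16, 13]
data[mid]=15>4: swap data[1],data[6]; hi=5 → [3, 6, 4, 7, 8, 14, 15, 10, 16, 13]
data[mid]=6>4: swap data[1],data[5]; hi=4 → [3, 14, 4, 7, 8, 6, 15, 10, 16, 13]
data[mid]=14>4: swap data[1],data[4]; hi=3 → [3, 8, 4, 7, 14, 6, 15, 10, 16, 13]
data[mid]=8>4: swap data[1],data[3]; hi=2 → [3, 7, 4, 8, 14, 6, 15, 10, 16, 13]
data[mid]=7>4: swap data[1],data[2]; hi=1 → [3, 4, 7, 8, 14, 6, 15, 10, 16, 13]
data[mid]=4=4: mid=2
end: lo=1, hi=1; data = [3, 4, 7, 8, 14, 6, 15, 10, 16, 13]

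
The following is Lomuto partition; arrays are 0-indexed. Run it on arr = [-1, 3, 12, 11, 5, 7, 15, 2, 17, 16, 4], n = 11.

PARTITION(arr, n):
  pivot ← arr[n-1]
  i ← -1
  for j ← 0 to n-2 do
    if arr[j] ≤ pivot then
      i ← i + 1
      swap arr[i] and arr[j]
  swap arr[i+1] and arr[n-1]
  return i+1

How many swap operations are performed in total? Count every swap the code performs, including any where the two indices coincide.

pivot=4, i=-1
j=0: -1≤4, i=0, swap(0,0) ⇒ [-1, 3, 12, 11, 5, 7, 15, 2, 17, 16, 4]
j=1: 3≤4, i=1, swap(1,1) ⇒ [-1, 3, 12, 11, 5, 7, 15, 2, 17, 16, 4]
j=2: 12>4, skip
j=3: 11>4, skip
j=4: 5>4, skip
j=5: 7>4, skip
j=6: 15>4, skip
j=7: 2≤4, i=2, swap(2,7) ⇒ [-1, 3, 2, 11, 5, 7, 15, 12, 17, 16, 4]
j=8: 17>4, skip
j=9: 16>4, skip
swap(3,10) ⇒ [-1, 3, 2, 4, 5, 7, 15, 12, 17, 16, 11]; return 3

4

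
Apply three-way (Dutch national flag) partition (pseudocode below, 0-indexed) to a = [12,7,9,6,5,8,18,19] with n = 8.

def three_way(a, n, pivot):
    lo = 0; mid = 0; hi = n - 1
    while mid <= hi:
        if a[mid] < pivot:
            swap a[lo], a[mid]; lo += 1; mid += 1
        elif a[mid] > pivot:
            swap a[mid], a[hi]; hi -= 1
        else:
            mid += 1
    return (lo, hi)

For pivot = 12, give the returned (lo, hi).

lo=0 mid=0 hi=7
12=12: mid=1
7<12: swap(0,1), lo=1 mid=2 ⇒ [7,12,9,6,5,8,18,19]
9<12: swap(1,2), lo=2 mid=3 ⇒ [7,9,12,6,5,8,18,19]
6<12: swap(2,3), lo=3 mid=4 ⇒ [7,9,6,12,5,8,18,19]
5<12: swap(3,4), lo=4 mid=5 ⇒ [7,9,6,5,12,8,18,19]
8<12: swap(4,5), lo=5 mid=6 ⇒ [7,9,6,5,8,12,18,19]
18>12: swap(6,7), hi=6 ⇒ [7,9,6,5,8,12,19,18]
19>12: swap(6,6), hi=5 ⇒ [7,9,6,5,8,12,19,18]
done. lo=5 hi=5; a=[7,9,6,5,8,12,19,18]

(5, 5)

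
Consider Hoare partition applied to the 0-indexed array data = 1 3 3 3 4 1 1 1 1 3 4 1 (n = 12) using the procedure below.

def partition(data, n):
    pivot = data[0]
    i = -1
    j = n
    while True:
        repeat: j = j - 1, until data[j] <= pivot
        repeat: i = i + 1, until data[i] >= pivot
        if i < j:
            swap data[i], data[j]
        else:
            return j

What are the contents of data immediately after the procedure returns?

1 1 1 1 1 4 3 3 3 3 4 1

pivot = data[0] = 1; i = -1, j = 12
j→11 (data[11]=1≤1), i→0 (data[0]=1≥1); i<j, swap → 1 3 3 3 4 1 1 1 1 3 4 1
j→8 (data[8]=1≤1), i→1 (data[1]=3≥1); i<j, swap → 1 1 3 3 4 1 1 1 3 3 4 1
j→7 (data[7]=1≤1), i→2 (data[2]=3≥1); i<j, swap → 1 1 1 3 4 1 1 3 3 3 4 1
j→6 (data[6]=1≤1), i→3 (data[3]=3≥1); i<j, swap → 1 1 1 1 4 1 3 3 3 3 4 1
j→5 (data[5]=1≤1), i→4 (data[4]=4≥1); i<j, swap → 1 1 1 1 1 4 3 3 3 3 4 1
j→4, i→5; i≥j, return j=4. data = 1 1 1 1 1 4 3 3 3 3 4 1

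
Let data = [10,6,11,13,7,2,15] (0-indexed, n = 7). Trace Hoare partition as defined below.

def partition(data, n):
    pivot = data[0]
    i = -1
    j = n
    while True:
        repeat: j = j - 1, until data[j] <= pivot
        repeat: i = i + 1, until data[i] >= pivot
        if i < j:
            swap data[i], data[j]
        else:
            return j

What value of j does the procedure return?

2

pivot = data[0] = 10; i = -1, j = 7
j→5 (data[5]=2≤10), i→0 (data[0]=10≥10); i<j, swap → [2,6,11,13,7,10,15]
j→4 (data[4]=7≤10), i→2 (data[2]=11≥10); i<j, swap → [2,6,7,13,11,10,15]
j→2, i→3; i≥j, return j=2. data = [2,6,7,13,11,10,15]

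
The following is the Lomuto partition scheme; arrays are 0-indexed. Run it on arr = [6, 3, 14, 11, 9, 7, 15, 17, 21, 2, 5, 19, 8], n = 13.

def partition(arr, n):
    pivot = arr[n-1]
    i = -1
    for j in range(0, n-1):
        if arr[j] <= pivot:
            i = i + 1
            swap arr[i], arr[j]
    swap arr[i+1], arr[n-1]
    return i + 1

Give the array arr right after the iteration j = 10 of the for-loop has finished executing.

pivot=8, i=-1
j=0: 6≤8, i=0, swap(0,0) ⇒ [6, 3, 14, 11, 9, 7, 15, 17, 21, 2, 5, 19, 8]
j=1: 3≤8, i=1, swap(1,1) ⇒ [6, 3, 14, 11, 9, 7, 15, 17, 21, 2, 5, 19, 8]
j=2: 14>8, skip
j=3: 11>8, skip
j=4: 9>8, skip
j=5: 7≤8, i=2, swap(2,5) ⇒ [6, 3, 7, 11, 9, 14, 15, 17, 21, 2, 5, 19, 8]
j=6: 15>8, skip
j=7: 17>8, skip
j=8: 21>8, skip
j=9: 2≤8, i=3, swap(3,9) ⇒ [6, 3, 7, 2, 9, 14, 15, 17, 21, 11, 5, 19, 8]
j=10: 5≤8, i=4, swap(4,10) ⇒ [6, 3, 7, 2, 5, 14, 15, 17, 21, 11, 9, 19, 8]
(after j=10) arr = [6, 3, 7, 2, 5, 14, 15, 17, 21, 11, 9, 19, 8]

[6, 3, 7, 2, 5, 14, 15, 17, 21, 11, 9, 19, 8]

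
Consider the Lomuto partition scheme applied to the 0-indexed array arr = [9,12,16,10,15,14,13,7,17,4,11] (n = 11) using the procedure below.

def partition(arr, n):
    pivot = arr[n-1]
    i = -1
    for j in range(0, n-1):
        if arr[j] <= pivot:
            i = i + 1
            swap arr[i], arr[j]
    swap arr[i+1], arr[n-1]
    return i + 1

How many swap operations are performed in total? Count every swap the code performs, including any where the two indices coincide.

5

pivot=11, i=-1
j=0: 9≤11, i=0, swap(0,0) ⇒ [9,12,16,10,15,14,13,7,17,4,11]
j=1: 12>11, skip
j=2: 16>11, skip
j=3: 10≤11, i=1, swap(1,3) ⇒ [9,10,16,12,15,14,13,7,17,4,11]
j=4: 15>11, skip
j=5: 14>11, skip
j=6: 13>11, skip
j=7: 7≤11, i=2, swap(2,7) ⇒ [9,10,7,12,15,14,13,16,17,4,11]
j=8: 17>11, skip
j=9: 4≤11, i=3, swap(3,9) ⇒ [9,10,7,4,15,14,13,16,17,12,11]
swap(4,10) ⇒ [9,10,7,4,11,14,13,16,17,12,15]; return 4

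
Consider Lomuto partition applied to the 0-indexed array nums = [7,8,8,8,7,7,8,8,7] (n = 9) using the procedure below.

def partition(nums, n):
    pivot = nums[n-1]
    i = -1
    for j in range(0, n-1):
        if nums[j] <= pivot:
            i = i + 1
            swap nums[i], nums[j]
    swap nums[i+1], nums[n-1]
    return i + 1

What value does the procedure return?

3

pivot=7, i=-1
j=0: 7≤7, i=0, swap(0,0) ⇒ [7,8,8,8,7,7,8,8,7]
j=1: 8>7, skip
j=2: 8>7, skip
j=3: 8>7, skip
j=4: 7≤7, i=1, swap(1,4) ⇒ [7,7,8,8,8,7,8,8,7]
j=5: 7≤7, i=2, swap(2,5) ⇒ [7,7,7,8,8,8,8,8,7]
j=6: 8>7, skip
j=7: 8>7, skip
swap(3,8) ⇒ [7,7,7,7,8,8,8,8,8]; return 3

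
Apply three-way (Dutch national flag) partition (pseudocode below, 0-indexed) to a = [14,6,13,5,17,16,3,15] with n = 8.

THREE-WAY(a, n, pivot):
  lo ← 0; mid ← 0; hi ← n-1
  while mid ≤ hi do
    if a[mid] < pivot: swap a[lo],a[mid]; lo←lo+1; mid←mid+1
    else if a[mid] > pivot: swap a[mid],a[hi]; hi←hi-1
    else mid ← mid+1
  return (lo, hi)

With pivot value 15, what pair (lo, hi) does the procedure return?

(5, 5)

lo=0 mid=0 hi=7
14<15: swap(0,0), lo=1 mid=1 ⇒ [14,6,13,5,17,16,3,15]
6<15: swap(1,1), lo=2 mid=2 ⇒ [14,6,13,5,17,16,3,15]
13<15: swap(2,2), lo=3 mid=3 ⇒ [14,6,13,5,17,16,3,15]
5<15: swap(3,3), lo=4 mid=4 ⇒ [14,6,13,5,17,16,3,15]
17>15: swap(4,7), hi=6 ⇒ [14,6,13,5,15,16,3,17]
15=15: mid=5
16>15: swap(5,6), hi=5 ⇒ [14,6,13,5,15,3,16,17]
3<15: swap(4,5), lo=5 mid=6 ⇒ [14,6,13,5,3,15,16,17]
done. lo=5 hi=5; a=[14,6,13,5,3,15,16,17]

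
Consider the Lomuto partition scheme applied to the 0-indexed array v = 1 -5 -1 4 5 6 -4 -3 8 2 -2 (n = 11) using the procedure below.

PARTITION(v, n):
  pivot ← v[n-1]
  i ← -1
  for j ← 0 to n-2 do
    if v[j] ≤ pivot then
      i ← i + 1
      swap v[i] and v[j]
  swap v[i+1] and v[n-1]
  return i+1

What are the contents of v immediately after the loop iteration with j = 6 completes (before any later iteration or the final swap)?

-5 -4 -1 4 5 6 1 -3 8 2 -2

pivot = v[10] = -2; i = -1
j=0: v[0]=1 > -2 → no swap
j=1: v[1]=-5 ≤ -2 → i=0, swap v[0],v[1] → -5 1 -1 4 5 6 -4 -3 8 2 -2
j=2: v[2]=-1 > -2 → no swap
j=3: v[3]=4 > -2 → no swap
j=4: v[4]=5 > -2 → no swap
j=5: v[5]=6 > -2 → no swap
j=6: v[6]=-4 ≤ -2 → i=1, swap v[1],v[6] → -5 -4 -1 4 5 6 1 -3 8 2 -2
(after j=6) v = -5 -4 -1 4 5 6 1 -3 8 2 -2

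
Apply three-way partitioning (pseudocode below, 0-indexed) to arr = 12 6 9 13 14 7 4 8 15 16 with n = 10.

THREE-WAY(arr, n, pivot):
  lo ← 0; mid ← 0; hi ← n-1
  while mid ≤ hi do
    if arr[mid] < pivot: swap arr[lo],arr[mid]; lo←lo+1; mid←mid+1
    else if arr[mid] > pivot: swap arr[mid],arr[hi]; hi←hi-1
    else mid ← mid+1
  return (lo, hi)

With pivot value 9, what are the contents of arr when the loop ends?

8 6 4 7 9 14 13 15 16 12

lo=0 mid=0 hi=9
12>9: swap(0,9), hi=8 ⇒ 16 6 9 13 14 7 4 8 15 12
16>9: swap(0,8), hi=7 ⇒ 15 6 9 13 14 7 4 8 16 12
15>9: swap(0,7), hi=6 ⇒ 8 6 9 13 14 7 4 15 16 12
8<9: swap(0,0), lo=1 mid=1 ⇒ 8 6 9 13 14 7 4 15 16 12
6<9: swap(1,1), lo=2 mid=2 ⇒ 8 6 9 13 14 7 4 15 16 12
9=9: mid=3
13>9: swap(3,6), hi=5 ⇒ 8 6 9 4 14 7 13 15 16 12
4<9: swap(2,3), lo=3 mid=4 ⇒ 8 6 4 9 14 7 13 15 16 12
14>9: swap(4,5), hi=4 ⇒ 8 6 4 9 7 14 13 15 16 12
7<9: swap(3,4), lo=4 mid=5 ⇒ 8 6 4 7 9 14 13 15 16 12
done. lo=4 hi=4; arr=8 6 4 7 9 14 13 15 16 12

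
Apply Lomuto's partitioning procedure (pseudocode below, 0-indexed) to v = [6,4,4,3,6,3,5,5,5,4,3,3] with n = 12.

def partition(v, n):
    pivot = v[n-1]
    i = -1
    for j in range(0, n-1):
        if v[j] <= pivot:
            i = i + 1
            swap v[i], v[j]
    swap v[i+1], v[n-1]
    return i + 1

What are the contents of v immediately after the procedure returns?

pivot=3, i=-1
j=0: 6>3, skip
j=1: 4>3, skip
j=2: 4>3, skip
j=3: 3≤3, i=0, swap(0,3) ⇒ [3,4,4,6,6,3,5,5,5,4,3,3]
j=4: 6>3, skip
j=5: 3≤3, i=1, swap(1,5) ⇒ [3,3,4,6,6,4,5,5,5,4,3,3]
j=6: 5>3, skip
j=7: 5>3, skip
j=8: 5>3, skip
j=9: 4>3, skip
j=10: 3≤3, i=2, swap(2,10) ⇒ [3,3,3,6,6,4,5,5,5,4,4,3]
swap(3,11) ⇒ [3,3,3,3,6,4,5,5,5,4,4,6]; return 3

[3,3,3,3,6,4,5,5,5,4,4,6]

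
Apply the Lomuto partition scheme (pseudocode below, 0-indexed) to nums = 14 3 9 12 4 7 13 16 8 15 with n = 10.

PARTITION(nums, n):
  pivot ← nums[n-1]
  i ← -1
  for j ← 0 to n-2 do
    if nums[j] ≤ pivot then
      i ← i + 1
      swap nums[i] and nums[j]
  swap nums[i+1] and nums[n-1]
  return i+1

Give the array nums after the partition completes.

14 3 9 12 4 7 13 8 15 16

pivot=15, i=-1
j=0: 14≤15, i=0, swap(0,0) ⇒ 14 3 9 12 4 7 13 16 8 15
j=1: 3≤15, i=1, swap(1,1) ⇒ 14 3 9 12 4 7 13 16 8 15
j=2: 9≤15, i=2, swap(2,2) ⇒ 14 3 9 12 4 7 13 16 8 15
j=3: 12≤15, i=3, swap(3,3) ⇒ 14 3 9 12 4 7 13 16 8 15
j=4: 4≤15, i=4, swap(4,4) ⇒ 14 3 9 12 4 7 13 16 8 15
j=5: 7≤15, i=5, swap(5,5) ⇒ 14 3 9 12 4 7 13 16 8 15
j=6: 13≤15, i=6, swap(6,6) ⇒ 14 3 9 12 4 7 13 16 8 15
j=7: 16>15, skip
j=8: 8≤15, i=7, swap(7,8) ⇒ 14 3 9 12 4 7 13 8 16 15
swap(8,9) ⇒ 14 3 9 12 4 7 13 8 15 16; return 8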